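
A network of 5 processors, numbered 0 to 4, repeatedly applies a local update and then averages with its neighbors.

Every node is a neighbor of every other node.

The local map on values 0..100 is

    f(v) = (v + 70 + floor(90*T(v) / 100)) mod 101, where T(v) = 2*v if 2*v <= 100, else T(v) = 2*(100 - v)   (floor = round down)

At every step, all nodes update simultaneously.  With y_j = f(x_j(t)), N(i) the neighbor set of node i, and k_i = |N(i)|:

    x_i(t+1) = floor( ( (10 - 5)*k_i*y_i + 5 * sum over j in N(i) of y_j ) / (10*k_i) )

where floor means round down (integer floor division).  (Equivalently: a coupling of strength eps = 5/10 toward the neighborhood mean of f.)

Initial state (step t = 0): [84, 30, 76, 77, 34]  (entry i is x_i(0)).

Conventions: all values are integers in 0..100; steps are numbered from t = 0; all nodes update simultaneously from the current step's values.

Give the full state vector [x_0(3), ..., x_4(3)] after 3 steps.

Answer: [77, 77, 78, 78, 77]

Derivation:
t=0: [84, 30, 76, 77, 34]
t=1: [77, 66, 79, 79, 70]
t=2: [88, 91, 87, 87, 90]
t=3: [77, 77, 78, 78, 77]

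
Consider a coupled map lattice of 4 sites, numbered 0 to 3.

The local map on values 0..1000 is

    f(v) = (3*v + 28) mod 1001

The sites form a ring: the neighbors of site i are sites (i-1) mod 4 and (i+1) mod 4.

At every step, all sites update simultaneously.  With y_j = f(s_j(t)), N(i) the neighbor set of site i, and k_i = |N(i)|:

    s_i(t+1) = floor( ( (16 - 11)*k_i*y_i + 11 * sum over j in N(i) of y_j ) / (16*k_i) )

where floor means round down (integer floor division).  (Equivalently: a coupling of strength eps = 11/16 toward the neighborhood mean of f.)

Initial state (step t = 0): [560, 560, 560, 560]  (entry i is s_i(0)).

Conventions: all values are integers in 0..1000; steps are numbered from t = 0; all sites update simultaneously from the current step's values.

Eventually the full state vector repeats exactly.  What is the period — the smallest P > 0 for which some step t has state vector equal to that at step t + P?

Simulating step by step:
t=0: [560, 560, 560, 560]
t=1: [707, 707, 707, 707]
t=2: [147, 147, 147, 147]
t=3: [469, 469, 469, 469]
t=4: [434, 434, 434, 434]
t=5: [329, 329, 329, 329]
t=6: [14, 14, 14, 14]
t=7: [70, 70, 70, 70]
t=8: [238, 238, 238, 238]
t=9: [742, 742, 742, 742]
t=10: [252, 252, 252, 252]
t=11: [784, 784, 784, 784]
t=12: [378, 378, 378, 378]
t=13: [161, 161, 161, 161]
t=14: [511, 511, 511, 511]
t=15: [560, 560, 560, 560]

Answer: 15
Key observation: The state at step 0, [560, 560, 560, 560], reappears at step 15 — and no state repeats earlier — so the cycle the system enters has period 15.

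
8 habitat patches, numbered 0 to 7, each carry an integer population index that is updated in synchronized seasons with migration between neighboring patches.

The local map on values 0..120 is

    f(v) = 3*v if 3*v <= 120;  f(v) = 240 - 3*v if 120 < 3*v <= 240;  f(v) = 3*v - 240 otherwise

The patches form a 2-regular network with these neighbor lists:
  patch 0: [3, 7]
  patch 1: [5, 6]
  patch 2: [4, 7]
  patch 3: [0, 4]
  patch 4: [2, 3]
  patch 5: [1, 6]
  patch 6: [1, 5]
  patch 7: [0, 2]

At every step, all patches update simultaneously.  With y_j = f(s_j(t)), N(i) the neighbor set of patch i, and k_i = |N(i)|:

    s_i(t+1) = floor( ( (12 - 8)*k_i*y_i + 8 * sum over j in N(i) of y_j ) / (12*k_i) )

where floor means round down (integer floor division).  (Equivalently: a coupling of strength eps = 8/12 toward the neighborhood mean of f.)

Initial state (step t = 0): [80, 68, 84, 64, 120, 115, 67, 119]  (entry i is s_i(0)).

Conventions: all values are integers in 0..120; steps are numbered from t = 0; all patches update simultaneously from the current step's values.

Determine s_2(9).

Simulating step by step:
t=0: [80, 68, 84, 64, 120, 115, 67, 119]
t=1: [55, 60, 83, 56, 60, 60, 60, 43]
t=2: [86, 60, 60, 69, 47, 60, 60, 65]
t=3: [32, 60, 68, 50, 64, 60, 60, 41]
t=4: [101, 60, 67, 78, 58, 60, 60, 83]
t=5: [26, 60, 38, 45, 37, 60, 60, 37]
t=6: [98, 60, 112, 98, 110, 60, 60, 101]
t=7: [57, 60, 83, 66, 80, 60, 60, 71]
t=8: [46, 60, 12, 37, 17, 60, 60, 35]
t=9: [106, 60, 64, 88, 66, 60, 60, 81]

Answer: s_2(9) = 64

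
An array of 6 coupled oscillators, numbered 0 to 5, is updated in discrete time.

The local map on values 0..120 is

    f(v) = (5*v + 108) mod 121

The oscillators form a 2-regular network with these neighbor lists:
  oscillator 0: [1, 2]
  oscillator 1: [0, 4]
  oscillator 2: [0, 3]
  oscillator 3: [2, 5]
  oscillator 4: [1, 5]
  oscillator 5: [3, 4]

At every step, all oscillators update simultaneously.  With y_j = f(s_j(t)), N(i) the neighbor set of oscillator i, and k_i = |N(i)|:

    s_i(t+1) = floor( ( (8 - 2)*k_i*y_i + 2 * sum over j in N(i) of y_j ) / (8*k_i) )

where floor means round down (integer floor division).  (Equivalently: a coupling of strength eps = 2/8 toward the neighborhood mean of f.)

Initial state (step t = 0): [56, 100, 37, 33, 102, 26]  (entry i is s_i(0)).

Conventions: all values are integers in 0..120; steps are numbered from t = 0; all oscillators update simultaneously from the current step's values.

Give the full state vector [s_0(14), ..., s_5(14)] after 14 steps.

Simulating step by step:
t=0: [56, 100, 37, 33, 102, 26]
t=1: [25, 7, 45, 44, 24, 93]
t=2: [98, 43, 93, 87, 94, 90]
t=3: [106, 86, 88, 64, 89, 74]
t=4: [39, 53, 60, 71, 72, 103]
t=5: [52, 28, 53, 82, 82, 39]
t=6: [5, 9, 12, 34, 33, 54]
t=7: [18, 29, 41, 34, 29, 19]
t=8: [68, 19, 67, 46, 19, 67]
t=9: [84, 82, 82, 92, 81, 82]
t=10: [41, 34, 41, 71, 30, 39]
t=11: [66, 37, 74, 91, 24, 60]
t=12: [77, 61, 105, 79, 92, 57]
t=13: [16, 49, 24, 21, 73, 35]
t=14: [77, 105, 100, 87, 101, 56]

Answer: [77, 105, 100, 87, 101, 56]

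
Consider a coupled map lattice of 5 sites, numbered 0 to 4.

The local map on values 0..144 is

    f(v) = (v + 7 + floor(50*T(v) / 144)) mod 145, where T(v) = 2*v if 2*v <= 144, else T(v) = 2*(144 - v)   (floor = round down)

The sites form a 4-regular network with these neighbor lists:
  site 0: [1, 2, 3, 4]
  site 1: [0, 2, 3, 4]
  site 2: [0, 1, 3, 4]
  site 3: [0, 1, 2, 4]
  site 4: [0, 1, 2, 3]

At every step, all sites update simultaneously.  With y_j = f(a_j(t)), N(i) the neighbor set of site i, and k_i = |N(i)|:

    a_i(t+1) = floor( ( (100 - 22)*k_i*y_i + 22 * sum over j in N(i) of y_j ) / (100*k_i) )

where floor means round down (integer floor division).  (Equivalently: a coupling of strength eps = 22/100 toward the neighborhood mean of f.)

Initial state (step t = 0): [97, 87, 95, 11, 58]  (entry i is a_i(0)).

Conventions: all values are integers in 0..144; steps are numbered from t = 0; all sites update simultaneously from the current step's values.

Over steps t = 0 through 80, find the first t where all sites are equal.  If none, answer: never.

Answer: never
Key observation: The state at step 6 reappears at step 11 — the system is in a cycle of period 5 from step 6 on.  No step 0..11 is synchronized, and the cycle repeats forever, so no step up to 80 (or ever) has all sites equal.

Derivation:
t=0: [97, 87, 95, 11, 58]  (not all equal)
t=1: [128, 125, 128, 47, 105]  (not all equal)
t=2: [13, 12, 13, 74, 113]  (not all equal)
t=3: [40, 39, 40, 113, 121]  (not all equal)
t=4: [81, 80, 81, 130, 131]  (not all equal)
t=5: [116, 116, 116, 22, 23]  (not all equal)
t=6: [131, 131, 131, 60, 60]  (not all equal)
t=7: [13, 13, 13, 90, 90]  (not all equal)
t=8: [40, 40, 40, 116, 116]  (not all equal)
t=9: [81, 81, 81, 130, 130]  (not all equal)
t=10: [116, 116, 116, 22, 22]  (not all equal)
t=11: [131, 131, 131, 60, 60]  (not all equal)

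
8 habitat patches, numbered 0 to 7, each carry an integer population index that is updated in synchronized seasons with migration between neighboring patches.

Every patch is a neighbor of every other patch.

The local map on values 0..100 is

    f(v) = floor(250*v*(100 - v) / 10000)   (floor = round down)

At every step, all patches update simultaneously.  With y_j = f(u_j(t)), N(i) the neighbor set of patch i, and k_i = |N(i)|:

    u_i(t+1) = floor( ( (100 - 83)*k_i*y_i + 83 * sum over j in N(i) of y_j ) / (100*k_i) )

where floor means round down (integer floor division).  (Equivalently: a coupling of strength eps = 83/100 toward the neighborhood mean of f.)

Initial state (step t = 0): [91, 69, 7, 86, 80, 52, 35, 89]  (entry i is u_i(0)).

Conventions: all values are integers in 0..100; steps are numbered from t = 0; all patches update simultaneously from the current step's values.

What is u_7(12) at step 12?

Answer: u_7(12) = 60

Derivation:
t=0: [91, 69, 7, 86, 80, 52, 35, 89]
t=1: [36, 38, 36, 37, 37, 38, 38, 36]
t=2: [57, 57, 57, 57, 57, 57, 57, 57]
t=3: [61, 61, 61, 61, 61, 61, 61, 61]
t=4: [59, 59, 59, 59, 59, 59, 59, 59]
t=5: [60, 60, 60, 60, 60, 60, 60, 60]
t=6: [60, 60, 60, 60, 60, 60, 60, 60]
t=7: [60, 60, 60, 60, 60, 60, 60, 60]
t=8: [60, 60, 60, 60, 60, 60, 60, 60]
t=9: [60, 60, 60, 60, 60, 60, 60, 60]
t=10: [60, 60, 60, 60, 60, 60, 60, 60]
t=11: [60, 60, 60, 60, 60, 60, 60, 60]
t=12: [60, 60, 60, 60, 60, 60, 60, 60]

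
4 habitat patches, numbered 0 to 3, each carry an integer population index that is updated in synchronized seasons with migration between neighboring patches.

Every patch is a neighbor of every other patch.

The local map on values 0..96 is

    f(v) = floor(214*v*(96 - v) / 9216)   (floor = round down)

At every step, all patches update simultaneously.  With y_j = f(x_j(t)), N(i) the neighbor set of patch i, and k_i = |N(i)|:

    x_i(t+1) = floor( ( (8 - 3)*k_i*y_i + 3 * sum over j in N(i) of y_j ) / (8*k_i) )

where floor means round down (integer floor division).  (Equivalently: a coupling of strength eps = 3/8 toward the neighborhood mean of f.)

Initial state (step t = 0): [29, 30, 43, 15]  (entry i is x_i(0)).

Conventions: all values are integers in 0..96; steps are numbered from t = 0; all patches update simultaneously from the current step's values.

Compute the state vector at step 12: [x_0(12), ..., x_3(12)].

Simulating step by step:
t=0: [29, 30, 43, 15]
t=1: [43, 43, 47, 35]
t=2: [51, 51, 52, 50]
t=3: [53, 53, 53, 53]
t=4: [52, 52, 52, 52]
t=5: [53, 53, 53, 53]
t=6: [52, 52, 52, 52]
t=7: [53, 53, 53, 53]
t=8: [52, 52, 52, 52]
t=9: [53, 53, 53, 53]
t=10: [52, 52, 52, 52]
t=11: [53, 53, 53, 53]
t=12: [52, 52, 52, 52]

Answer: [52, 52, 52, 52]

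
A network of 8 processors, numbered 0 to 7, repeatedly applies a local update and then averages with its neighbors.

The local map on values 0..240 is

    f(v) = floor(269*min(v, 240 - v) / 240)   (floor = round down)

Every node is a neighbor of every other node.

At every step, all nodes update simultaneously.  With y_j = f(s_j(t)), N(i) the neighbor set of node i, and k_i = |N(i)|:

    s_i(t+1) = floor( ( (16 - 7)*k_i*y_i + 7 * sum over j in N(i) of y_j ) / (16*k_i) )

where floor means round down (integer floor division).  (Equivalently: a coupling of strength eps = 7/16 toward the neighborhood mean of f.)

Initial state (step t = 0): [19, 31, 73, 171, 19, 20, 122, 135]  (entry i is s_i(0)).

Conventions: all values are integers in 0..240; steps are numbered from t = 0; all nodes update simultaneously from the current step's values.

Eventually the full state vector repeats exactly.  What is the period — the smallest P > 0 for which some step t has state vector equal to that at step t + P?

Answer: 2
Key observation: The state at step 10, [133, 133, 133, 133, 133, 133, 133, 133], reappears at step 12 — and no state repeats earlier — so the cycle the system enters has period 2.

Derivation:
t=0: [19, 31, 73, 171, 19, 20, 122, 135]
t=1: [42, 48, 72, 70, 42, 42, 97, 90]
t=2: [58, 61, 75, 74, 58, 58, 89, 85]
t=3: [71, 72, 80, 79, 71, 71, 88, 86]
t=4: [82, 83, 87, 87, 82, 82, 92, 91]
t=5: [93, 94, 96, 96, 93, 93, 99, 98]
t=6: [105, 105, 106, 106, 105, 105, 108, 107]
t=7: [117, 117, 118, 118, 117, 117, 119, 118]
t=8: [131, 131, 131, 131, 131, 131, 132, 131]
t=9: [121, 121, 121, 121, 121, 121, 121, 121]
t=10: [133, 133, 133, 133, 133, 133, 133, 133]
t=11: [119, 119, 119, 119, 119, 119, 119, 119]
t=12: [133, 133, 133, 133, 133, 133, 133, 133]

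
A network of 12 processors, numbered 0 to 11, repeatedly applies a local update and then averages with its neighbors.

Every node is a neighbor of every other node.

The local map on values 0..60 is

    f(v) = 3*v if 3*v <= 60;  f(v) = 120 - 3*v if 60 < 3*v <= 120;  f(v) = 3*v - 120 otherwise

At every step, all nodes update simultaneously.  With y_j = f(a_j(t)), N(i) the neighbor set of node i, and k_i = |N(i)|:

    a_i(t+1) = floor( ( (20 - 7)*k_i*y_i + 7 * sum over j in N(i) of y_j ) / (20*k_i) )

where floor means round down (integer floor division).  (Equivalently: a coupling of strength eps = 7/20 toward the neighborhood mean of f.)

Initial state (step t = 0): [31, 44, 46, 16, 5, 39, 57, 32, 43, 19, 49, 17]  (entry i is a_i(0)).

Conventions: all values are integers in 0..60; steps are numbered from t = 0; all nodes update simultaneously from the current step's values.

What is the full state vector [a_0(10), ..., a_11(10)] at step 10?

Simulating step by step:
t=0: [31, 44, 46, 16, 5, 39, 57, 32, 43, 19, 49, 17]
t=1: [27, 18, 22, 40, 20, 12, 42, 25, 16, 46, 27, 42]
t=2: [36, 46, 46, 12, 49, 35, 16, 40, 42, 24, 36, 16]
t=3: [16, 20, 20, 31, 25, 18, 38, 9, 12, 38, 16, 38]
t=4: [43, 50, 50, 30, 41, 46, 17, 30, 35, 17, 43, 17]
t=5: [15, 28, 28, 28, 12, 21, 41, 28, 19, 41, 15, 41]
t=6: [40, 34, 34, 34, 34, 47, 14, 34, 47, 14, 40, 14]
t=7: [8, 19, 19, 19, 19, 21, 34, 19, 21, 34, 8, 34]
t=8: [30, 51, 51, 51, 51, 51, 27, 51, 51, 27, 30, 27]
t=9: [31, 33, 33, 33, 33, 33, 37, 33, 33, 37, 31, 37]
t=10: [23, 20, 20, 20, 20, 20, 12, 20, 20, 12, 23, 12]

Answer: [23, 20, 20, 20, 20, 20, 12, 20, 20, 12, 23, 12]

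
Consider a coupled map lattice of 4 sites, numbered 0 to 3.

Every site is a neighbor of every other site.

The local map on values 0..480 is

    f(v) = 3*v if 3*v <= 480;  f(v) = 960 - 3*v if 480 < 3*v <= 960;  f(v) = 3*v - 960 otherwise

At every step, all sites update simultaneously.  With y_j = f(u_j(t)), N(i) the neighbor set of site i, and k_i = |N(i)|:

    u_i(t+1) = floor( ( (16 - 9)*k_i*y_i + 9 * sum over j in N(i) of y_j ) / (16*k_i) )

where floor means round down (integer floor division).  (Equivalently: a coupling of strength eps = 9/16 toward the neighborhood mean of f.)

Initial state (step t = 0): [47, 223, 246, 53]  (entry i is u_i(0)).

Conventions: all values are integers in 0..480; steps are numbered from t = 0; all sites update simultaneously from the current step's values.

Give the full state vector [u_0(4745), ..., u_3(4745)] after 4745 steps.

Answer: [324, 325, 324, 324]
Key observation: The state at step 16, [108, 109, 108, 108], reappears at step 20: the system is in a cycle of period 4 from step 16 on.  Therefore the state at step 4745 equals the state at step 16 + ((4745 - 16) mod 4) = 17, which is [324, 325, 324, 324].

Derivation:
t=0: [47, 223, 246, 53]
t=1: [187, 225, 207, 192]
t=2: [363, 335, 348, 359]
t=3: [102, 81, 91, 99]
t=4: [286, 270, 278, 284]
t=5: [116, 128, 122, 118]
t=6: [359, 368, 363, 360]
t=7: [124, 131, 127, 125]
t=8: [378, 383, 380, 378]
t=9: [177, 181, 179, 177]
t=10: [425, 422, 424, 425]
t=11: [312, 310, 312, 312]
t=12: [25, 26, 25, 25]
t=13: [75, 76, 75, 75]
t=14: [225, 226, 225, 225]
t=15: [284, 283, 284, 284]
t=16: [108, 109, 108, 108]
t=17: [324, 325, 324, 324]
t=18: [12, 13, 12, 12]
t=19: [36, 37, 36, 36]
t=20: [108, 109, 108, 108]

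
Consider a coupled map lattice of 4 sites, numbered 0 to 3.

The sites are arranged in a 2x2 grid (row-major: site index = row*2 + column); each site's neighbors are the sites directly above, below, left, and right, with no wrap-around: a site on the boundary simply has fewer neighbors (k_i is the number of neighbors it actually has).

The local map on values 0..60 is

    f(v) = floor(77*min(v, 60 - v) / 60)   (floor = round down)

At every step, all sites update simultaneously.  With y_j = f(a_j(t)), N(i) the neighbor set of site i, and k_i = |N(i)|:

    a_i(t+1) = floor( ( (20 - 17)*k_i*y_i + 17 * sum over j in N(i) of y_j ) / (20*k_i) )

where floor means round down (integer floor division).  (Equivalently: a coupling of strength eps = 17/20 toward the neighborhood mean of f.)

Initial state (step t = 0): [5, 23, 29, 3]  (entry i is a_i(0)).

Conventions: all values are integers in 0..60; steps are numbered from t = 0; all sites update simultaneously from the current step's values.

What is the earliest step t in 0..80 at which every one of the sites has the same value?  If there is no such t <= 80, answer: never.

Simulating step by step:
t=0: [5, 23, 29, 3]  (not all equal)
t=1: [28, 8, 9, 28]  (not all equal)
t=2: [14, 31, 31, 14]  (not all equal)
t=3: [34, 20, 20, 34]  (not all equal)
t=4: [26, 31, 31, 26]  (not all equal)
t=5: [36, 33, 33, 36]  (not all equal)
t=6: [33, 30, 30, 33]  (not all equal)
t=7: [37, 34, 34, 37]  (not all equal)
t=8: [32, 29, 29, 32]  (not all equal)
t=9: [36, 35, 35, 36]  (not all equal)
t=10: [31, 30, 30, 31]  (not all equal)
t=11: [37, 37, 37, 37]  (all equal)

Answer: 11
Key observation: Synchronization is absorbing here: once all sites are equal they stay equal, and step 11 is the first all-equal step.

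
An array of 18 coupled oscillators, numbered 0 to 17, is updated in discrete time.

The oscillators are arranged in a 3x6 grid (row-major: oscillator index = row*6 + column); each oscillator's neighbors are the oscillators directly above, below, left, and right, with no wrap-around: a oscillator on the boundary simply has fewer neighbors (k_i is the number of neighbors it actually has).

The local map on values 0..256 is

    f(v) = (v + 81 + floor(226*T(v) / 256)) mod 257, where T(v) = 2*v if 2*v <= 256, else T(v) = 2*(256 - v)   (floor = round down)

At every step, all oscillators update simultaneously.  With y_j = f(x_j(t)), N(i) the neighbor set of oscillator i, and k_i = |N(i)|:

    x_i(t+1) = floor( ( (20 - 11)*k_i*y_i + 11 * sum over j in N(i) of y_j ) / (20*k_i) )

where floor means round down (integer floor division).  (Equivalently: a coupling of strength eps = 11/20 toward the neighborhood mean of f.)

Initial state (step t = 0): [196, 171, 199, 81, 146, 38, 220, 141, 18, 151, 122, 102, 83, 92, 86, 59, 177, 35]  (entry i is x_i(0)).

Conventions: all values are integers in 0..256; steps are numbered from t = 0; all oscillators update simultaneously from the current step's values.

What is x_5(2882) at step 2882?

Simulating step by step:
t=0: [196, 171, 199, 81, 146, 38, 220, 141, 18, 151, 122, 102, 83, 92, 86, 59, 177, 35]
t=1: [125, 141, 114, 103, 146, 157, 111, 138, 128, 152, 150, 143, 74, 86, 110, 175, 169, 147]
t=2: [158, 163, 145, 133, 151, 160, 125, 150, 162, 152, 159, 162, 65, 87, 127, 143, 151, 159]
t=3: [157, 155, 161, 166, 160, 154, 134, 146, 158, 160, 155, 152, 65, 90, 148, 165, 158, 154]
t=4: [160, 157, 152, 150, 153, 156, 136, 150, 156, 152, 155, 158, 68, 92, 141, 153, 154, 157]
t=5: [158, 156, 158, 159, 158, 156, 136, 149, 159, 158, 157, 155, 73, 97, 147, 160, 157, 155]
t=6: [159, 156, 154, 154, 155, 156, 139, 151, 156, 154, 155, 156, 83, 105, 146, 155, 155, 156]
t=7: [158, 156, 157, 157, 157, 156, 143, 153, 158, 157, 157, 156, 101, 120, 152, 158, 156, 156]
t=8: [158, 156, 155, 155, 155, 155, 150, 158, 155, 155, 155, 155, 134, 146, 156, 155, 155, 156]
t=9: [156, 155, 156, 157, 157, 157, 161, 157, 156, 157, 157, 156, 167, 162, 157, 156, 156, 156]
t=10: [155, 156, 156, 155, 155, 155, 152, 154, 155, 155, 155, 155, 149, 151, 154, 155, 155, 156]
t=11: [157, 156, 156, 156, 157, 157, 158, 158, 157, 157, 157, 156, 160, 159, 158, 157, 156, 156]
t=12: [155, 155, 155, 155, 155, 155, 154, 155, 155, 155, 155, 155, 153, 154, 154, 155, 155, 156]
t=13: [157, 157, 157, 157, 157, 157, 157, 157, 157, 157, 157, 156, 158, 157, 157, 157, 156, 156]
t=14: [155, 155, 155, 155, 155, 155, 155, 155, 155, 155, 155, 155, 155, 155, 155, 155, 155, 156]
t=15: [157, 157, 157, 157, 157, 157, 157, 157, 157, 157, 157, 156, 157, 157, 157, 157, 156, 156]
t=16: [155, 155, 155, 155, 155, 155, 155, 155, 155, 155, 155, 155, 155, 155, 155, 155, 155, 156]

Answer: x_5(2882) = 155
Key observation: The state at step 14, [155, 155, 155, 155, 155, 155, 155, 155, 155, 155, 155, 155, 155, 155, 155, 155, 155, 156], reappears at step 16: the system is in a cycle of period 2 from step 14 on.  Therefore the state at step 2882 equals the state at step 14 + ((2882 - 14) mod 2) = 14, which is [155, 155, 155, 155, 155, 155, 155, 155, 155, 155, 155, 155, 155, 155, 155, 155, 155, 156].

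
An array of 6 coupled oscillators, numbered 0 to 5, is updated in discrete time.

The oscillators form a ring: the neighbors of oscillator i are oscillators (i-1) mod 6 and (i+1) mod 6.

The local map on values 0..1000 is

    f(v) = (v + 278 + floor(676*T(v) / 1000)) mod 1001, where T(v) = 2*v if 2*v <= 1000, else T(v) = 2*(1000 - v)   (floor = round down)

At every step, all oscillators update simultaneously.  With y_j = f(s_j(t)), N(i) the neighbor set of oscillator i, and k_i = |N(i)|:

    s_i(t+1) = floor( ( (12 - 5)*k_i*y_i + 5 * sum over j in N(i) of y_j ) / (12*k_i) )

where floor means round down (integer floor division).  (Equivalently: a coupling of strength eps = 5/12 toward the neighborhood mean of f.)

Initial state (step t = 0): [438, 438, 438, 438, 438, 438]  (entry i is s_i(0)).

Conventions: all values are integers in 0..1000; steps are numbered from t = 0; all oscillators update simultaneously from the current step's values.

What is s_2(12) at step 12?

Simulating step by step:
t=0: [438, 438, 438, 438, 438, 438]
t=1: [307, 307, 307, 307, 307, 307]
t=2: [1000, 1000, 1000, 1000, 1000, 1000]
t=3: [277, 277, 277, 277, 277, 277]
t=4: [929, 929, 929, 929, 929, 929]
t=5: [301, 301, 301, 301, 301, 301]
t=6: [985, 985, 985, 985, 985, 985]
t=7: [282, 282, 282, 282, 282, 282]
t=8: [941, 941, 941, 941, 941, 941]
t=9: [297, 297, 297, 297, 297, 297]
t=10: [976, 976, 976, 976, 976, 976]
t=11: [285, 285, 285, 285, 285, 285]
t=12: [948, 948, 948, 948, 948, 948]

Answer: s_2(12) = 948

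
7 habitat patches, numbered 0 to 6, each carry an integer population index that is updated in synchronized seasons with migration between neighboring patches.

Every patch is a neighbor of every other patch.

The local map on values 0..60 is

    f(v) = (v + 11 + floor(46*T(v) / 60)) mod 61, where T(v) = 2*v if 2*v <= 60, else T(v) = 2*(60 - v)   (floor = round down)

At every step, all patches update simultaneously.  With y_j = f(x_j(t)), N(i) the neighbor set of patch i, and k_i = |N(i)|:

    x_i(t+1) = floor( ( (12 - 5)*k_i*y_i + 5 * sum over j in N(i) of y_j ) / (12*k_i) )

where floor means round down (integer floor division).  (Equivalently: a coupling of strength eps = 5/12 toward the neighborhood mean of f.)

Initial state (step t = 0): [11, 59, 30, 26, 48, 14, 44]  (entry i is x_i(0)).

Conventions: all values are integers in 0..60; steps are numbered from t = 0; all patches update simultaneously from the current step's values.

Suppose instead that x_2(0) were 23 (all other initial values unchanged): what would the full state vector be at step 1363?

Answer: [38, 38, 38, 38, 38, 38, 38]
Key observation: The state at step 14, [21, 21, 21, 21, 21, 21, 21], reappears at step 24: the system is in a cycle of period 10 from step 14 on.  Therefore the state at step 1363 equals the state at step 14 + ((1363 - 14) mod 10) = 23, which is [38, 38, 38, 38, 38, 38, 38].

Derivation:
t=0: [11, 59, 23, 26, 48, 14, 44]
t=1: [30, 15, 14, 18, 18, 34, 19]
t=2: [35, 47, 45, 50, 50, 33, 52]
t=3: [20, 16, 17, 16, 16, 21, 15]
t=4: [17, 44, 45, 44, 44, 19, 43]
t=5: [41, 23, 23, 23, 23, 44, 23]
t=6: [15, 9, 9, 9, 9, 14, 9]
t=7: [43, 35, 35, 35, 35, 41, 35]
t=8: [20, 22, 22, 22, 22, 20, 22]
t=9: [1, 4, 4, 4, 4, 1, 4]
t=10: [15, 19, 19, 19, 19, 15, 19]
t=11: [52, 57, 57, 57, 57, 52, 57]
t=12: [12, 11, 11, 11, 11, 12, 11]
t=13: [39, 38, 38, 38, 38, 39, 38]
t=14: [21, 21, 21, 21, 21, 21, 21]
t=15: [3, 3, 3, 3, 3, 3, 3]
t=16: [18, 18, 18, 18, 18, 18, 18]
t=17: [56, 56, 56, 56, 56, 56, 56]
t=18: [12, 12, 12, 12, 12, 12, 12]
t=19: [41, 41, 41, 41, 41, 41, 41]
t=20: [20, 20, 20, 20, 20, 20, 20]
t=21: [0, 0, 0, 0, 0, 0, 0]
t=22: [11, 11, 11, 11, 11, 11, 11]
t=23: [38, 38, 38, 38, 38, 38, 38]
t=24: [21, 21, 21, 21, 21, 21, 21]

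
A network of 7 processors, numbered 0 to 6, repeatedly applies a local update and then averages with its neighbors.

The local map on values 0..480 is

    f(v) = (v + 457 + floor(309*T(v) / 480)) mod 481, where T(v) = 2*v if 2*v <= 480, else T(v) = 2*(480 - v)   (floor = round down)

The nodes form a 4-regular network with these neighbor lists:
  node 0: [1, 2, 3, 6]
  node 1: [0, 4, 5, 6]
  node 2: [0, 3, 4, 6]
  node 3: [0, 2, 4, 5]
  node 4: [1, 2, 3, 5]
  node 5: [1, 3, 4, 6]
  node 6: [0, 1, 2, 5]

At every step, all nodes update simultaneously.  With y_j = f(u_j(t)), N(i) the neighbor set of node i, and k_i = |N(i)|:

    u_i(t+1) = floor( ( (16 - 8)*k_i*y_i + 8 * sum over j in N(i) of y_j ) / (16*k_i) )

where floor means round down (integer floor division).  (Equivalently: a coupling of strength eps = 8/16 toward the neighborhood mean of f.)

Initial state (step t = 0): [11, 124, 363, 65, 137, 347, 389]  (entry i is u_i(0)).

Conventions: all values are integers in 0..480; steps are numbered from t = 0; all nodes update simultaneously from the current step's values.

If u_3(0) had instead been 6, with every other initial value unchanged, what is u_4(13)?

Answer: u_4(13) = 461
Key observation: This trace re-runs the system from the modified initial state.

Derivation:
t=0: [11, 124, 363, 6, 137, 347, 389]
t=1: [92, 167, 99, 273, 238, 133, 35]
t=2: [174, 249, 140, 105, 128, 200, 156]
t=3: [297, 196, 296, 279, 257, 323, 309]
t=4: [76, 225, 28, 30, 82, 74, 74]
t=5: [104, 79, 82, 84, 111, 117, 115]
t=6: [197, 193, 187, 190, 205, 220, 216]
t=7: [425, 435, 420, 424, 435, 457, 450]
t=8: [470, 467, 470, 470, 468, 465, 466]
t=9: [458, 459, 458, 458, 458, 459, 459]
t=10: [462, 462, 462, 462, 462, 462, 462]
t=11: [461, 461, 461, 461, 461, 461, 461]
t=12: [461, 461, 461, 461, 461, 461, 461]
t=13: [461, 461, 461, 461, 461, 461, 461]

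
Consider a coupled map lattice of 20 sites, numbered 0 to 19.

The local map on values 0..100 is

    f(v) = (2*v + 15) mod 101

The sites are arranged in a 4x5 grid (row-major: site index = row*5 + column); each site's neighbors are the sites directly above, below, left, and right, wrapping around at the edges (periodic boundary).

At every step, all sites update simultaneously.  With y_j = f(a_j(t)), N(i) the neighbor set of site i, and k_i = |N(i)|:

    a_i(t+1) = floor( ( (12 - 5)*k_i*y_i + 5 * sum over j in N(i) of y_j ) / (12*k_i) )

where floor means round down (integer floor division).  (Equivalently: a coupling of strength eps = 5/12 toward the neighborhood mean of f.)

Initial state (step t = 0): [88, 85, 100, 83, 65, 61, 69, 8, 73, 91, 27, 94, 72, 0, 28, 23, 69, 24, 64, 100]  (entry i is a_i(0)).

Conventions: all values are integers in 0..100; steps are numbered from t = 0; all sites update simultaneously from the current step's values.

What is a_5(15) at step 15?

Simulating step by step:
t=0: [88, 85, 100, 83, 65, 61, 69, 8, 73, 91, 27, 94, 72, 0, 28, 23, 69, 24, 64, 100]
t=1: [75, 70, 34, 63, 54, 52, 46, 37, 58, 77, 57, 24, 45, 32, 61, 58, 52, 53, 42, 30]
t=2: [50, 49, 69, 47, 38, 27, 26, 64, 46, 50, 31, 42, 28, 63, 47, 36, 27, 32, 80, 63]
t=3: [35, 28, 45, 27, 61, 58, 62, 44, 14, 26, 72, 87, 68, 39, 22, 71, 69, 73, 60, 50]
t=4: [69, 60, 23, 52, 45, 43, 42, 15, 49, 56, 58, 71, 54, 73, 58, 54, 58, 49, 44, 27]
t=5: [36, 45, 46, 18, 19, 21, 71, 46, 22, 19, 28, 51, 30, 41, 36, 31, 30, 18, 17, 46]
t=6: [70, 25, 15, 47, 51, 61, 41, 23, 55, 57, 66, 38, 61, 84, 74, 69, 59, 51, 49, 31]
t=7: [49, 61, 41, 14, 26, 44, 82, 56, 32, 30, 51, 75, 47, 61, 60, 52, 42, 22, 26, 59]
t=8: [19, 50, 73, 57, 55, 20, 58, 42, 64, 62, 21, 58, 23, 40, 36, 27, 76, 62, 56, 38]
t=9: [47, 29, 53, 32, 35, 50, 38, 77, 51, 43, 58, 39, 62, 77, 80, 68, 54, 44, 41, 74]
t=10: [27, 57, 34, 68, 65, 21, 78, 56, 31, 19, 41, 73, 46, 63, 59, 41, 35, 19, 78, 68]
t=11: [63, 48, 64, 57, 48, 63, 58, 39, 62, 52, 82, 61, 22, 42, 43, 87, 74, 56, 60, 54]
t=12: [38, 23, 40, 29, 17, 40, 36, 71, 46, 19, 62, 44, 60, 71, 22, 72, 52, 35, 38, 26]
t=13: [80, 65, 84, 67, 58, 83, 73, 55, 28, 52, 44, 19, 40, 52, 56, 56, 31, 74, 82, 65]
t=14: [61, 56, 66, 55, 36, 62, 55, 46, 52, 32, 20, 55, 71, 38, 23, 35, 64, 70, 63, 42]
t=15: [45, 30, 38, 33, 75, 42, 23, 18, 31, 67, 53, 32, 50, 71, 69, 73, 44, 50, 51, 86]

Answer: a_5(15) = 42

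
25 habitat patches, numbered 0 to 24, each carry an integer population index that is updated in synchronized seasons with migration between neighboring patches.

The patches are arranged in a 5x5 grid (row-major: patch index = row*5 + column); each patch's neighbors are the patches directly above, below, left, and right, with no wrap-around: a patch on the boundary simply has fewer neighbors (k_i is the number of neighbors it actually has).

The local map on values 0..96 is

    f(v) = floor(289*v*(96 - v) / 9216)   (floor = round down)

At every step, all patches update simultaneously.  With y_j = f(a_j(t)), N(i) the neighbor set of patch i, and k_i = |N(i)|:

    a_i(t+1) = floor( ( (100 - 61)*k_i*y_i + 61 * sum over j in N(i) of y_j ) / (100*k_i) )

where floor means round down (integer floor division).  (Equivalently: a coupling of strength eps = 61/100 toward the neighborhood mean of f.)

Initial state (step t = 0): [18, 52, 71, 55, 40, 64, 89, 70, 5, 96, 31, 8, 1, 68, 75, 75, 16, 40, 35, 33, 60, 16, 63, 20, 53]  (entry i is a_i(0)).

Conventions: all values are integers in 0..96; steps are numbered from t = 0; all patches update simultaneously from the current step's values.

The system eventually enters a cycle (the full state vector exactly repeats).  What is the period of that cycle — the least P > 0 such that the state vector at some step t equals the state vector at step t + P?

Answer: 2
Key observation: The state at step 18, [66, 66, 66, 66, 66, 66, 66, 66, 66, 66, 66, 66, 66, 66, 66, 66, 66, 66, 66, 66, 66, 66, 66, 66, 66], reappears at step 20 — and no state repeats earlier — so the cycle the system enters has period 2.

Derivation:
t=0: [18, 52, 71, 55, 40, 64, 89, 70, 5, 96, 31, 8, 1, 68, 75, 75, 16, 40, 35, 33, 60, 16, 63, 20, 53]
t=1: [58, 51, 61, 55, 48, 50, 40, 35, 33, 27, 52, 27, 32, 42, 44, 53, 43, 53, 62, 63, 53, 50, 57, 59, 61]
t=2: [70, 69, 67, 68, 67, 70, 68, 66, 65, 64, 68, 64, 65, 68, 67, 71, 69, 68, 67, 66, 71, 70, 69, 67, 66]
t=3: [57, 58, 59, 60, 60, 57, 59, 61, 61, 62, 58, 61, 61, 60, 61, 56, 58, 59, 60, 61, 55, 57, 58, 60, 61]
t=4: [69, 68, 67, 67, 66, 68, 67, 66, 66, 66, 68, 67, 66, 66, 66, 69, 68, 67, 67, 66, 69, 69, 68, 67, 66]
t=5: [58, 59, 60, 60, 61, 59, 60, 61, 61, 62, 59, 60, 61, 61, 62, 58, 59, 60, 60, 61, 58, 58, 59, 60, 61]
t=6: [68, 67, 67, 66, 66, 68, 67, 66, 66, 66, 68, 67, 66, 66, 66, 68, 68, 67, 66, 66, 69, 68, 67, 67, 66]
t=7: [59, 59, 60, 61, 62, 59, 60, 61, 62, 62, 59, 60, 61, 62, 62, 58, 59, 60, 61, 62, 58, 59, 59, 60, 61]
t=8: [68, 67, 66, 66, 66, 67, 67, 66, 66, 66, 68, 67, 66, 66, 66, 68, 67, 67, 66, 66, 68, 68, 67, 66, 66]
t=9: [59, 60, 61, 62, 62, 59, 60, 61, 62, 62, 59, 60, 61, 62, 62, 59, 59, 60, 61, 62, 59, 59, 60, 61, 62]
t=10: [67, 67, 66, 66, 66, 67, 67, 66, 66, 66, 67, 67, 66, 66, 66, 68, 67, 66, 66, 66, 68, 67, 67, 66, 66]
t=11: [60, 60, 61, 62, 62, 60, 60, 61, 62, 62, 59, 60, 61, 62, 62, 59, 60, 61, 62, 62, 59, 59, 60, 61, 62]
t=12: [67, 66, 66, 66, 66, 67, 66, 66, 66, 66, 67, 67, 66, 66, 66, 67, 67, 66, 66, 66, 68, 67, 66, 66, 66]
t=13: [60, 61, 62, 62, 62, 60, 61, 62, 62, 62, 60, 60, 61, 62, 62, 59, 60, 61, 62, 62, 59, 60, 61, 62, 62]
t=14: [66, 66, 66, 66, 66, 66, 66, 66, 66, 66, 67, 66, 66, 66, 66, 67, 67, 66, 66, 66, 67, 67, 66, 66, 66]
t=15: [62, 62, 62, 62, 62, 61, 62, 62, 62, 62, 60, 61, 62, 62, 62, 60, 60, 61, 62, 62, 60, 60, 61, 62, 62]
t=16: [66, 66, 66, 66, 66, 66, 66, 66, 66, 66, 66, 66, 66, 66, 66, 67, 66, 66, 66, 66, 67, 66, 66, 66, 66]
t=17: [62, 62, 62, 62, 62, 62, 62, 62, 62, 62, 61, 62, 62, 62, 62, 60, 61, 62, 62, 62, 60, 61, 62, 62, 62]
t=18: [66, 66, 66, 66, 66, 66, 66, 66, 66, 66, 66, 66, 66, 66, 66, 66, 66, 66, 66, 66, 66, 66, 66, 66, 66]
t=19: [62, 62, 62, 62, 62, 62, 62, 62, 62, 62, 62, 62, 62, 62, 62, 62, 62, 62, 62, 62, 62, 62, 62, 62, 62]
t=20: [66, 66, 66, 66, 66, 66, 66, 66, 66, 66, 66, 66, 66, 66, 66, 66, 66, 66, 66, 66, 66, 66, 66, 66, 66]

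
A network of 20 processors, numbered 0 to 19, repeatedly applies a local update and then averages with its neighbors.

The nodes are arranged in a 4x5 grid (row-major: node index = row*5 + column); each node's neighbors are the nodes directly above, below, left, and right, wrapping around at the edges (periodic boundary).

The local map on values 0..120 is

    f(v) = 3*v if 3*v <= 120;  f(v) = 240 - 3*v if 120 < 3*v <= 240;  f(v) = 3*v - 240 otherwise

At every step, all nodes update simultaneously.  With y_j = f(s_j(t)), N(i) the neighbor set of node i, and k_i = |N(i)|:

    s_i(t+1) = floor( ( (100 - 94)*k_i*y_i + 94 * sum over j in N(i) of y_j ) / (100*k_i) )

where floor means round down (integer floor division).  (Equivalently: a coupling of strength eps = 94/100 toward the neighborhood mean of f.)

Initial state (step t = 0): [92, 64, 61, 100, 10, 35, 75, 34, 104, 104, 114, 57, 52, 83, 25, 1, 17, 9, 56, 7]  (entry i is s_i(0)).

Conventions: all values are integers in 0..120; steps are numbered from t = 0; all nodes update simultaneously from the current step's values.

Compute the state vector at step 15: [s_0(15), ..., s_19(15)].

Answer: [52, 28, 68, 51, 80, 39, 50, 49, 86, 48, 42, 28, 61, 45, 74, 41, 50, 48, 89, 45]

Derivation:
t=0: [92, 64, 61, 100, 10, 35, 75, 34, 104, 104, 114, 57, 52, 83, 25, 1, 17, 9, 56, 7]
t=1: [45, 40, 59, 57, 46, 59, 77, 59, 61, 70, 65, 63, 53, 71, 52, 49, 37, 63, 31, 43]
t=2: [95, 74, 74, 78, 80, 48, 70, 53, 47, 73, 71, 60, 49, 75, 55, 93, 80, 84, 66, 94]
t=3: [38, 22, 28, 37, 26, 34, 61, 61, 34, 64, 65, 38, 45, 73, 29, 29, 30, 36, 20, 39]
t=4: [85, 85, 85, 82, 96, 68, 83, 85, 61, 89, 94, 76, 76, 84, 59, 91, 93, 86, 87, 80]
t=5: [31, 19, 13, 33, 14, 24, 18, 22, 17, 49, 36, 24, 14, 36, 22, 24, 20, 21, 9, 38]
t=6: [62, 61, 69, 43, 96, 86, 65, 47, 89, 59, 72, 66, 75, 50, 103, 92, 65, 43, 91, 55]
t=7: [40, 45, 90, 39, 74, 44, 53, 34, 86, 41, 40, 32, 81, 39, 63, 48, 60, 36, 92, 48]
t=8: [84, 74, 103, 30, 106, 109, 101, 37, 107, 52, 89, 67, 99, 32, 108, 98, 98, 36, 105, 52]
t=9: [56, 47, 80, 76, 68, 48, 63, 70, 94, 82, 63, 49, 86, 75, 73, 44, 54, 66, 93, 73]
t=10: [83, 53, 43, 28, 28, 48, 77, 27, 17, 46, 77, 52, 43, 29, 23, 58, 85, 34, 23, 49]
t=11: [77, 38, 88, 79, 72, 36, 80, 71, 86, 76, 74, 38, 89, 75, 72, 33, 79, 78, 90, 73]
t=12: [81, 15, 36, 22, 12, 15, 85, 17, 14, 41, 82, 18, 39, 24, 16, 17, 78, 20, 12, 42]
t=13: [41, 33, 58, 56, 72, 35, 46, 69, 74, 47, 46, 37, 62, 61, 75, 33, 49, 66, 75, 47]
t=14: [83, 94, 61, 33, 92, 105, 87, 58, 62, 44, 83, 89, 60, 27, 84, 102, 88, 56, 64, 41]
t=15: [52, 28, 68, 51, 80, 39, 50, 49, 86, 48, 42, 28, 61, 45, 74, 41, 50, 48, 89, 45]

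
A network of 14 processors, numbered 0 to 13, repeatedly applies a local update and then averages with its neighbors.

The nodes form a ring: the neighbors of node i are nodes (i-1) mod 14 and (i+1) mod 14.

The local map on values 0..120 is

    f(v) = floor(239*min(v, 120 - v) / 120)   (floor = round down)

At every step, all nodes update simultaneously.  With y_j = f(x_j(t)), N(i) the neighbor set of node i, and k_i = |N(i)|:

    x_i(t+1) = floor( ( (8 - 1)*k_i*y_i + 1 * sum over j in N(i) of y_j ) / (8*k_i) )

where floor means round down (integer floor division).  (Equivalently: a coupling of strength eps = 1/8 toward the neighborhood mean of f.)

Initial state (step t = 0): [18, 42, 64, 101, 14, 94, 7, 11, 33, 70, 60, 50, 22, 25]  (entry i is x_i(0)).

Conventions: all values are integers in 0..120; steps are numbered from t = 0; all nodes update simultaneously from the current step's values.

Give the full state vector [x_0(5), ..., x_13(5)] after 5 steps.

Answer: [92, 109, 74, 109, 46, 51, 44, 102, 79, 88, 112, 97, 27, 18]

Derivation:
t=0: [18, 42, 64, 101, 14, 94, 7, 11, 33, 70, 60, 50, 22, 25]
t=1: [38, 81, 104, 41, 29, 47, 15, 23, 64, 98, 116, 96, 46, 47]
t=2: [76, 74, 37, 76, 60, 86, 34, 48, 102, 45, 11, 47, 88, 91]
t=3: [85, 89, 75, 88, 113, 70, 68, 89, 42, 81, 29, 86, 64, 59]
t=4: [71, 63, 85, 61, 21, 93, 100, 65, 81, 76, 58, 69, 108, 113]
t=5: [92, 109, 74, 109, 46, 51, 44, 102, 79, 88, 112, 97, 27, 18]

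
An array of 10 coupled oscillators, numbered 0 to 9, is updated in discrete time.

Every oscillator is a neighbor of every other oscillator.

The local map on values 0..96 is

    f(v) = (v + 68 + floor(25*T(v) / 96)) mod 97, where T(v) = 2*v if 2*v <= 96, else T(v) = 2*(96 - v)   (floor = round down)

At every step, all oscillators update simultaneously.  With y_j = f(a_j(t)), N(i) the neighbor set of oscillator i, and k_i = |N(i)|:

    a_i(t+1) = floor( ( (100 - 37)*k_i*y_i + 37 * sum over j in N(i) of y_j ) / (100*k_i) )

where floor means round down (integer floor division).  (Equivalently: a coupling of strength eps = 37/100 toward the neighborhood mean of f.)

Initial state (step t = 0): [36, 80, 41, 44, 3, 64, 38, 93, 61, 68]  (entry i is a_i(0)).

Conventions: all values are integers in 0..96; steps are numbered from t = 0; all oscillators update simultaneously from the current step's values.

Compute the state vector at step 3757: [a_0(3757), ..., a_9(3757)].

Answer: [56, 56, 56, 56, 56, 56, 56, 56, 56, 56]
Key observation: The state at step 20, [47, 47, 47, 47, 47, 47, 47, 47, 47, 47], reappears at step 27: the system is in a cycle of period 7 from step 20 on.  Therefore the state at step 3757 equals the state at step 20 + ((3757 - 20) mod 7) = 26, which is [56, 56, 56, 56, 56, 56, 56, 56, 56, 56].

Derivation:
t=0: [36, 80, 41, 44, 3, 64, 38, 93, 61, 68]
t=1: [34, 54, 38, 41, 61, 49, 35, 57, 48, 50]
t=2: [28, 42, 32, 35, 45, 41, 29, 44, 41, 41]
t=3: [19, 31, 22, 25, 34, 30, 20, 33, 30, 30]
t=4: [65, 19, 11, 14, 21, 18, 9, 21, 18, 18]
t=5: [59, 84, 77, 80, 29, 84, 76, 29, 84, 84]
t=6: [49, 56, 53, 55, 29, 56, 53, 29, 56, 56]
t=7: [42, 44, 43, 44, 25, 44, 43, 25, 44, 44]
t=8: [32, 34, 33, 34, 18, 34, 33, 18, 34, 34]
t=9: [26, 27, 27, 27, 70, 27, 27, 70, 27, 27]
t=10: [14, 15, 15, 15, 40, 15, 15, 40, 15, 15]
t=11: [84, 85, 85, 85, 50, 85, 85, 50, 85, 85]
t=12: [59, 59, 59, 59, 49, 59, 59, 49, 59, 59]
t=13: [48, 48, 48, 48, 45, 48, 48, 45, 48, 48]
t=14: [43, 43, 43, 43, 40, 43, 43, 40, 43, 43]
t=15: [35, 35, 35, 35, 32, 35, 35, 32, 35, 35]
t=16: [23, 23, 23, 23, 20, 23, 23, 20, 23, 23]
t=17: [4, 4, 4, 4, 2, 4, 4, 2, 4, 4]
t=18: [73, 73, 73, 73, 71, 73, 73, 71, 73, 73]
t=19: [55, 55, 55, 55, 55, 55, 55, 55, 55, 55]
t=20: [47, 47, 47, 47, 47, 47, 47, 47, 47, 47]
t=21: [42, 42, 42, 42, 42, 42, 42, 42, 42, 42]
t=22: [34, 34, 34, 34, 34, 34, 34, 34, 34, 34]
t=23: [22, 22, 22, 22, 22, 22, 22, 22, 22, 22]
t=24: [4, 4, 4, 4, 4, 4, 4, 4, 4, 4]
t=25: [74, 74, 74, 74, 74, 74, 74, 74, 74, 74]
t=26: [56, 56, 56, 56, 56, 56, 56, 56, 56, 56]
t=27: [47, 47, 47, 47, 47, 47, 47, 47, 47, 47]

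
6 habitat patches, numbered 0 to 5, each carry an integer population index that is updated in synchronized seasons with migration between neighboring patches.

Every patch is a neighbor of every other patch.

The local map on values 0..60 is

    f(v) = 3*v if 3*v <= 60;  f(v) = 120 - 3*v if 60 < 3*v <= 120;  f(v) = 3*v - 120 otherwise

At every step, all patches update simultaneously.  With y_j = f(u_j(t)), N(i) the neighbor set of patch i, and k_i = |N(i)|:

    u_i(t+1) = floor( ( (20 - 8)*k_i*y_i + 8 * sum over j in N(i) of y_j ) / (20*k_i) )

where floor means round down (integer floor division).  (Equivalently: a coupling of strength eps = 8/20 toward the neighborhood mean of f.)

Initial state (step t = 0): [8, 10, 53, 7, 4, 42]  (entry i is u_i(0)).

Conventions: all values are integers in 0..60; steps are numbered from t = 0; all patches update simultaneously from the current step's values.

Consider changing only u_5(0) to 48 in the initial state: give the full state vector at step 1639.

Simulating step by step:
t=0: [8, 10, 53, 7, 4, 48]
t=1: [24, 27, 32, 22, 18, 24]
t=2: [46, 41, 33, 49, 49, 46]
t=3: [18, 10, 20, 23, 23, 18]
t=4: [52, 39, 55, 50, 50, 52]
t=5: [33, 15, 37, 30, 30, 33]
t=6: [23, 35, 17, 28, 28, 23]
t=7: [45, 27, 45, 37, 37, 45]
t=8: [15, 28, 15, 12, 12, 15]
t=9: [42, 38, 42, 38, 38, 42]
t=10: [6, 6, 6, 6, 6, 6]
t=11: [18, 18, 18, 18, 18, 18]
t=12: [54, 54, 54, 54, 54, 54]
t=13: [42, 42, 42, 42, 42, 42]
t=14: [6, 6, 6, 6, 6, 6]

Answer: [18, 18, 18, 18, 18, 18]
Key observation: The state at step 10, [6, 6, 6, 6, 6, 6], reappears at step 14: the system is in a cycle of period 4 from step 10 on.  Therefore the state at step 1639 equals the state at step 10 + ((1639 - 10) mod 4) = 11, which is [18, 18, 18, 18, 18, 18].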